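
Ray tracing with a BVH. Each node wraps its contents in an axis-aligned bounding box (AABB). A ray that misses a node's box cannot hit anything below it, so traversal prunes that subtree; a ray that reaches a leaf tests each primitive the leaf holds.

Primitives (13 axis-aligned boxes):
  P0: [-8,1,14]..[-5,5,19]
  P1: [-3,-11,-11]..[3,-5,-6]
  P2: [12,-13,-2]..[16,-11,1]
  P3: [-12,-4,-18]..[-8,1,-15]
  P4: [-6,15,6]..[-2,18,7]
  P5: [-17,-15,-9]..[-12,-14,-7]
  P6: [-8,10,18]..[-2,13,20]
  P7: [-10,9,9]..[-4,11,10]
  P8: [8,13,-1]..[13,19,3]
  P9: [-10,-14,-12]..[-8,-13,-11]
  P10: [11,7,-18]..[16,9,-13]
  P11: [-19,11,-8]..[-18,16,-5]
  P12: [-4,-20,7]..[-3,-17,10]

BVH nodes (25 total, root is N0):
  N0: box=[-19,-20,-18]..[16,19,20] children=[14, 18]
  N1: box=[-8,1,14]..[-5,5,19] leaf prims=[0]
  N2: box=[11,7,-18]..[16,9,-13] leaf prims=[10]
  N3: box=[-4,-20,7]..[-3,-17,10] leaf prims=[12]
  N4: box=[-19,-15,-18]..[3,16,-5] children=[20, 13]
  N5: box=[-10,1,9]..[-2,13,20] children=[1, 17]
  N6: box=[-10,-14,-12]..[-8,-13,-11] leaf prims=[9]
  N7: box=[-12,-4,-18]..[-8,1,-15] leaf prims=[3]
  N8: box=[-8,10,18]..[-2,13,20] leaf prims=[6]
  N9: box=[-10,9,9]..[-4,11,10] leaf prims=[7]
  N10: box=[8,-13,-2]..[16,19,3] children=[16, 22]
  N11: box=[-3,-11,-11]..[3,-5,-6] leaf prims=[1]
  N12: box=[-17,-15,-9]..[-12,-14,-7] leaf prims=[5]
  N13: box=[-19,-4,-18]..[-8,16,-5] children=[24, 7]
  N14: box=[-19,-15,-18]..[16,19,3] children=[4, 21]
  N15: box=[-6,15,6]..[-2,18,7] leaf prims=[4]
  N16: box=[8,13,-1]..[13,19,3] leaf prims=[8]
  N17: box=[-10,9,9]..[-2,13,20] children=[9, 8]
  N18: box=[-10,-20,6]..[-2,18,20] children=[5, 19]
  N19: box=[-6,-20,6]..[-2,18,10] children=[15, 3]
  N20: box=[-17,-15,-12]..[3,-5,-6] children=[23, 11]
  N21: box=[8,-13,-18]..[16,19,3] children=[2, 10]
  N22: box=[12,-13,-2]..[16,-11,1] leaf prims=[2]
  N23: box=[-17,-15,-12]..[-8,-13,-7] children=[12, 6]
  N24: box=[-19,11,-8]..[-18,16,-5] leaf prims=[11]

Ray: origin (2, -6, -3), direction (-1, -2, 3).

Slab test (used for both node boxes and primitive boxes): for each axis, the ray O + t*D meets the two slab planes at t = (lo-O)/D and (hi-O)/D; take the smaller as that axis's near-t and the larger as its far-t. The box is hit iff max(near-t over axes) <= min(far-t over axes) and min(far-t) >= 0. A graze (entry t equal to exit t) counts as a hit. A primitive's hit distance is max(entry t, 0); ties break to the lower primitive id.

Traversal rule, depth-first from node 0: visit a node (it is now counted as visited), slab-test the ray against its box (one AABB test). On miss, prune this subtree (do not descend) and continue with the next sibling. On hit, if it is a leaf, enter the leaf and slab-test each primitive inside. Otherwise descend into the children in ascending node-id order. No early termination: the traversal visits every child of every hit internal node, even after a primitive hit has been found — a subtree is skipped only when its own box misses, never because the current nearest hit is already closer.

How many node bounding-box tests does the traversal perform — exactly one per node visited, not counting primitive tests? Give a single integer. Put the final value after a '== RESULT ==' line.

Walk:
N0 x:[-14,21] y:[-25/2,7] z:[-5,23/3] -> hit [-5,7], descend [14, 18]
  N14 x:[-14,21] y:[-25/2,9/2] z:[-5,2] -> hit [-5,2], descend [4, 21]
    N4 x:[-1,21] y:[-11,9/2] z:[-5,-2/3] -> miss, prune
    N21 x:[-14,-6] y:[-25/2,7/2] z:[-5,2] -> miss, prune
  N18 x:[4,12] y:[-12,7] z:[3,23/3] -> hit [4,7], descend [5, 19]
    N5 x:[4,12] y:[-19/2,-7/2] z:[4,23/3] -> miss, prune
    N19 x:[4,8] y:[-12,7] z:[3,13/3] -> hit [4,13/3], descend [3, 15]
      N3 x:[5,6] y:[11/2,7] z:[10/3,13/3] -> miss, prune
      N15 x:[4,8] y:[-12,-21/2] z:[3,10/3] -> miss, prune

Visited [0, 14, 4, 21, 18, 5, 19, 3, 15]. Tests: 9 box, 0 leaf. Nearest: miss.

== RESULT ==
9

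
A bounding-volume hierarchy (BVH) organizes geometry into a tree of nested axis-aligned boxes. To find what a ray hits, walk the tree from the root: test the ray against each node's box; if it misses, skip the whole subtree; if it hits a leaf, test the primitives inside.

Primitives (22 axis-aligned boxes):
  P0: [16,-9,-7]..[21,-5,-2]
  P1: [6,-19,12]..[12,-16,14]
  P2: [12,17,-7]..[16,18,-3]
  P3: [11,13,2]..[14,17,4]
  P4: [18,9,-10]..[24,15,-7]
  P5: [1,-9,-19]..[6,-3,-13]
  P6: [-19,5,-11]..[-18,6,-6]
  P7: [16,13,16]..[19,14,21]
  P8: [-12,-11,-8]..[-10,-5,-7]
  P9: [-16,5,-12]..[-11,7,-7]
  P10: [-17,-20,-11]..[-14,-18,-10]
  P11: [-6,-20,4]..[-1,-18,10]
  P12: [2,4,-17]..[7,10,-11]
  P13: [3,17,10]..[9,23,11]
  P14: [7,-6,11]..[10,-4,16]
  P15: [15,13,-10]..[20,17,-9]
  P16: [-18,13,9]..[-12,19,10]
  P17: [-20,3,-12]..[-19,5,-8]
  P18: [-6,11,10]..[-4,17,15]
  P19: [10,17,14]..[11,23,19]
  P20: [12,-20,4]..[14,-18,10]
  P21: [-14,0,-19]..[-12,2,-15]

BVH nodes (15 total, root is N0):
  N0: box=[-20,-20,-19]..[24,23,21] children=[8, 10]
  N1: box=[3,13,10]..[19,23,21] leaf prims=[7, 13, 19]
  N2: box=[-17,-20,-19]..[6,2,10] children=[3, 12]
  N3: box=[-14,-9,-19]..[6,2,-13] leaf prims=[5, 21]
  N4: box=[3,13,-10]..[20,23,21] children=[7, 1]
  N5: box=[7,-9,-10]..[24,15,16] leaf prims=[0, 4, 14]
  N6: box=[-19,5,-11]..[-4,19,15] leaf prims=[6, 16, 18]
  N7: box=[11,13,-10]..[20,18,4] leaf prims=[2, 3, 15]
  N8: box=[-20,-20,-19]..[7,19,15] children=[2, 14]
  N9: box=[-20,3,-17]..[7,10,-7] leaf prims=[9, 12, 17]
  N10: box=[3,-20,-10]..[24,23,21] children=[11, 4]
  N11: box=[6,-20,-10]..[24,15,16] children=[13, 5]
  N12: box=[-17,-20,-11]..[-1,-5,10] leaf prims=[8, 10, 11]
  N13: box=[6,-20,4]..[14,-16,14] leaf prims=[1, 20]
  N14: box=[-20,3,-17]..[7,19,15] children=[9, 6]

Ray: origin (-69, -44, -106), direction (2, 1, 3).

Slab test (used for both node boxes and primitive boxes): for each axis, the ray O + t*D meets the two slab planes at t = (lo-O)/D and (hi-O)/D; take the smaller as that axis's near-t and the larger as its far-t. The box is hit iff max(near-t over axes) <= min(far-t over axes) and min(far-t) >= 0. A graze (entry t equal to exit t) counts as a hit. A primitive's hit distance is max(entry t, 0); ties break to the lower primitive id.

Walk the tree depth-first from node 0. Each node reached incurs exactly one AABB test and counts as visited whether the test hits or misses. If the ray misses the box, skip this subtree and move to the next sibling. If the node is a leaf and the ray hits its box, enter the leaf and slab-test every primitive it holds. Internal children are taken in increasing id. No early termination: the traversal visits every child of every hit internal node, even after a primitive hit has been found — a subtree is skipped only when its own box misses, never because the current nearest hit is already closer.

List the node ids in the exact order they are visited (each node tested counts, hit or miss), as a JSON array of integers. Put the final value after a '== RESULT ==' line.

Trace the traversal:
N0 x:[49/2,93/2] y:[24,67] z:[29,127/3] -> hit [29,127/3], descend [8, 10]
  N8 x:[49/2,38] y:[24,63] z:[29,121/3] -> hit [29,38], descend [2, 14]
    N2 x:[26,75/2] y:[24,46] z:[29,116/3] -> hit [29,75/2], descend [3, 12]
      N3 x:[55/2,75/2] y:[35,46] z:[29,31] -> miss, prune
      N12 x:[26,34] y:[24,39] z:[95/3,116/3] -> hit [95/3,34] leaf, test {P8(miss), P10(miss), P11(miss)}
    N14 x:[49/2,38] y:[47,63] z:[89/3,121/3] -> miss, prune
  N10 x:[36,93/2] y:[24,67] z:[32,127/3] -> hit [36,127/3], descend [4, 11]
    N4 x:[36,89/2] y:[57,67] z:[32,127/3] -> miss, prune
    N11 x:[75/2,93/2] y:[24,59] z:[32,122/3] -> hit [75/2,122/3], descend [5, 13]
      N5 x:[38,93/2] y:[35,59] z:[32,122/3] -> hit [38,122/3] leaf, test {P0(miss), P4(miss), P14@t=39}
      N13 x:[75/2,83/2] y:[24,28] z:[110/3,40] -> miss, prune

11 AABB tests over nodes [0, 8, 2, 3, 12, 14, 10, 4, 11, 5, 13]; 2 leaves entered; closest P14.

== RESULT ==
[0, 8, 2, 3, 12, 14, 10, 4, 11, 5, 13]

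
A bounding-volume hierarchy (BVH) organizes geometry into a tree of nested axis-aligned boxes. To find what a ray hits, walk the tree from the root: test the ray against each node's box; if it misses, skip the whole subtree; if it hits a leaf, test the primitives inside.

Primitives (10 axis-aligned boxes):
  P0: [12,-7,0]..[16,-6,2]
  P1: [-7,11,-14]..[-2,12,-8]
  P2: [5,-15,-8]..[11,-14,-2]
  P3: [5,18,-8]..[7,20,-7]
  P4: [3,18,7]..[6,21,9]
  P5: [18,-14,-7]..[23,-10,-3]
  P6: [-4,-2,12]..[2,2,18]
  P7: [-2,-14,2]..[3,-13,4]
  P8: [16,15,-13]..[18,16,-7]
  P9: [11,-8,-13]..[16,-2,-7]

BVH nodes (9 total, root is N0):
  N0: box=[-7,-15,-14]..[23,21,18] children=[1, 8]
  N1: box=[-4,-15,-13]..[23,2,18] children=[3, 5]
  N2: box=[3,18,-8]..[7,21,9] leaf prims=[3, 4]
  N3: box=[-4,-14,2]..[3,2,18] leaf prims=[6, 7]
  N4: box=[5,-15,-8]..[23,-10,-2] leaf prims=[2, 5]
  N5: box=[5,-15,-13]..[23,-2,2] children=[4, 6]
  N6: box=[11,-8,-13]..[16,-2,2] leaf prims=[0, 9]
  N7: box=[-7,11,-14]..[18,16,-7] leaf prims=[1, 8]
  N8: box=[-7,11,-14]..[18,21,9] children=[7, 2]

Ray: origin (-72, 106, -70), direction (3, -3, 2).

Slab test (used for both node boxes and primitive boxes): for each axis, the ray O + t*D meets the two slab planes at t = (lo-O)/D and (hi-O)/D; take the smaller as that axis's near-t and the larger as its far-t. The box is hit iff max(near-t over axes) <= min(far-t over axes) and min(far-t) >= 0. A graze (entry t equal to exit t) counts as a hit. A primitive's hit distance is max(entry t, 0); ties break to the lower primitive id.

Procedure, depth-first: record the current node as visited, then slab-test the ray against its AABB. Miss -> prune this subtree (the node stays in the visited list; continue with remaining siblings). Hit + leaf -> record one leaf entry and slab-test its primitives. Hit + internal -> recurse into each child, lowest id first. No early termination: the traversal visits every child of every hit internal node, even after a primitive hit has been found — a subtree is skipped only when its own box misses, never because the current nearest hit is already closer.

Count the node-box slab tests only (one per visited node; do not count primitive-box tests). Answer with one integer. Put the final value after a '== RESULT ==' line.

Trace the traversal:
N0 x:[65/3,95/3] y:[85/3,121/3] z:[28,44] -> hit [85/3,95/3], descend [1, 8]
  N1 x:[68/3,95/3] y:[104/3,121/3] z:[57/2,44] -> miss, prune
  N8 x:[65/3,30] y:[85/3,95/3] z:[28,79/2] -> hit [85/3,30], descend [2, 7]
    N2 x:[25,79/3] y:[85/3,88/3] z:[31,79/2] -> miss, prune
    N7 x:[65/3,30] y:[30,95/3] z:[28,63/2] -> hit [30,30] leaf, test {P1(miss), P8@t=30}

order=[0, 1, 8, 2, 7]  |boxes|=5  |leaves|=1  hit=P8

== RESULT ==
5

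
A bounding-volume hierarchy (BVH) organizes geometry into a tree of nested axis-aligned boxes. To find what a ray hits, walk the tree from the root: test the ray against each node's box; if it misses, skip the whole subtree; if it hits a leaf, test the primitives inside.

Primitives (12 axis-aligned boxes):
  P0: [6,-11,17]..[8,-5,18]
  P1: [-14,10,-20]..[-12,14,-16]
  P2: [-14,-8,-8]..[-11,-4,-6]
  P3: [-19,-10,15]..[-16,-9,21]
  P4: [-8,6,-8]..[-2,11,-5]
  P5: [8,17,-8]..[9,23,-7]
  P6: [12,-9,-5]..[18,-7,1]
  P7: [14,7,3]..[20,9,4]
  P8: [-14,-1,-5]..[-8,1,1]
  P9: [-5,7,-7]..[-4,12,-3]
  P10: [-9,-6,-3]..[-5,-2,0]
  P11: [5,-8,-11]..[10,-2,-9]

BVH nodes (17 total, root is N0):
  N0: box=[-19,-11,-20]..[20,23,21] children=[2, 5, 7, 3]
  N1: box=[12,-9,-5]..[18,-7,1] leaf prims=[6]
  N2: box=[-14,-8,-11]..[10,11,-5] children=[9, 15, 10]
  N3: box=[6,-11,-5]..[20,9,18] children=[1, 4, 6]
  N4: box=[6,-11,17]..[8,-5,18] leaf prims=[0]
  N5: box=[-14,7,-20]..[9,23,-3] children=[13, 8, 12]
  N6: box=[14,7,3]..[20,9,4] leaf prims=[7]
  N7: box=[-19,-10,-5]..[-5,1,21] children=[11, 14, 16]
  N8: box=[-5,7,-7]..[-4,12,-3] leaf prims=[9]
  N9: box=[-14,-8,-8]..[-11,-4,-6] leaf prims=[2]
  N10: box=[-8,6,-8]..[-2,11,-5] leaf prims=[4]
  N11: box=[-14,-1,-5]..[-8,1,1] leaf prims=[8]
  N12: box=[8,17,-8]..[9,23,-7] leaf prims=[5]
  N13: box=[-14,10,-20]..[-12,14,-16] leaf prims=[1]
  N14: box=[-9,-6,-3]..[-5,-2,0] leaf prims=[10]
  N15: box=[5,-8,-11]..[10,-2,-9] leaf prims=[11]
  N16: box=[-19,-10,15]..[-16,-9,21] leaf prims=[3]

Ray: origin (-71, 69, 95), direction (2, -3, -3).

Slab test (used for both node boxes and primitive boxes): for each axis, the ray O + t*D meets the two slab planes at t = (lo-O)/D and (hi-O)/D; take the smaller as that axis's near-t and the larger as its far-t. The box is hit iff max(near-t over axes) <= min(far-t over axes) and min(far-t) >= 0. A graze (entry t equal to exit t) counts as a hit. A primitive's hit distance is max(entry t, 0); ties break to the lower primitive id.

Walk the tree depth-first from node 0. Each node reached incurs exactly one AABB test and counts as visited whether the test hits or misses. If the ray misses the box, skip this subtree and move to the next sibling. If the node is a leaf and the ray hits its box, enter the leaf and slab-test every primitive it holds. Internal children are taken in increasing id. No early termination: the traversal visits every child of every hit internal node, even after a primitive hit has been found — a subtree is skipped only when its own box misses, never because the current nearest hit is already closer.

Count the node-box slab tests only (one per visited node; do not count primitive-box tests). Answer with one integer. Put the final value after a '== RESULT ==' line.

Walk:
N0 x:[26,91/2] y:[46/3,80/3] z:[74/3,115/3] -> hit [26,80/3], descend [2, 3, 5, 7]
  N2 x:[57/2,81/2] y:[58/3,77/3] z:[100/3,106/3] -> miss, prune
  N3 x:[77/2,91/2] y:[20,80/3] z:[77/3,100/3] -> miss, prune
  N5 x:[57/2,40] y:[46/3,62/3] z:[98/3,115/3] -> miss, prune
  N7 x:[26,33] y:[68/3,79/3] z:[74/3,100/3] -> hit [26,79/3], descend [11, 14, 16]
    N11 x:[57/2,63/2] y:[68/3,70/3] z:[94/3,100/3] -> miss, prune
    N14 x:[31,33] y:[71/3,25] z:[95/3,98/3] -> miss, prune
    N16 x:[26,55/2] y:[26,79/3] z:[74/3,80/3] -> hit [26,79/3] leaf, test {P3@t=26}

Summary -> nodes [0, 2, 3, 5, 7, 11, 14, 16]; box-tests=8; leaf-entries=1; first=P3

== RESULT ==
8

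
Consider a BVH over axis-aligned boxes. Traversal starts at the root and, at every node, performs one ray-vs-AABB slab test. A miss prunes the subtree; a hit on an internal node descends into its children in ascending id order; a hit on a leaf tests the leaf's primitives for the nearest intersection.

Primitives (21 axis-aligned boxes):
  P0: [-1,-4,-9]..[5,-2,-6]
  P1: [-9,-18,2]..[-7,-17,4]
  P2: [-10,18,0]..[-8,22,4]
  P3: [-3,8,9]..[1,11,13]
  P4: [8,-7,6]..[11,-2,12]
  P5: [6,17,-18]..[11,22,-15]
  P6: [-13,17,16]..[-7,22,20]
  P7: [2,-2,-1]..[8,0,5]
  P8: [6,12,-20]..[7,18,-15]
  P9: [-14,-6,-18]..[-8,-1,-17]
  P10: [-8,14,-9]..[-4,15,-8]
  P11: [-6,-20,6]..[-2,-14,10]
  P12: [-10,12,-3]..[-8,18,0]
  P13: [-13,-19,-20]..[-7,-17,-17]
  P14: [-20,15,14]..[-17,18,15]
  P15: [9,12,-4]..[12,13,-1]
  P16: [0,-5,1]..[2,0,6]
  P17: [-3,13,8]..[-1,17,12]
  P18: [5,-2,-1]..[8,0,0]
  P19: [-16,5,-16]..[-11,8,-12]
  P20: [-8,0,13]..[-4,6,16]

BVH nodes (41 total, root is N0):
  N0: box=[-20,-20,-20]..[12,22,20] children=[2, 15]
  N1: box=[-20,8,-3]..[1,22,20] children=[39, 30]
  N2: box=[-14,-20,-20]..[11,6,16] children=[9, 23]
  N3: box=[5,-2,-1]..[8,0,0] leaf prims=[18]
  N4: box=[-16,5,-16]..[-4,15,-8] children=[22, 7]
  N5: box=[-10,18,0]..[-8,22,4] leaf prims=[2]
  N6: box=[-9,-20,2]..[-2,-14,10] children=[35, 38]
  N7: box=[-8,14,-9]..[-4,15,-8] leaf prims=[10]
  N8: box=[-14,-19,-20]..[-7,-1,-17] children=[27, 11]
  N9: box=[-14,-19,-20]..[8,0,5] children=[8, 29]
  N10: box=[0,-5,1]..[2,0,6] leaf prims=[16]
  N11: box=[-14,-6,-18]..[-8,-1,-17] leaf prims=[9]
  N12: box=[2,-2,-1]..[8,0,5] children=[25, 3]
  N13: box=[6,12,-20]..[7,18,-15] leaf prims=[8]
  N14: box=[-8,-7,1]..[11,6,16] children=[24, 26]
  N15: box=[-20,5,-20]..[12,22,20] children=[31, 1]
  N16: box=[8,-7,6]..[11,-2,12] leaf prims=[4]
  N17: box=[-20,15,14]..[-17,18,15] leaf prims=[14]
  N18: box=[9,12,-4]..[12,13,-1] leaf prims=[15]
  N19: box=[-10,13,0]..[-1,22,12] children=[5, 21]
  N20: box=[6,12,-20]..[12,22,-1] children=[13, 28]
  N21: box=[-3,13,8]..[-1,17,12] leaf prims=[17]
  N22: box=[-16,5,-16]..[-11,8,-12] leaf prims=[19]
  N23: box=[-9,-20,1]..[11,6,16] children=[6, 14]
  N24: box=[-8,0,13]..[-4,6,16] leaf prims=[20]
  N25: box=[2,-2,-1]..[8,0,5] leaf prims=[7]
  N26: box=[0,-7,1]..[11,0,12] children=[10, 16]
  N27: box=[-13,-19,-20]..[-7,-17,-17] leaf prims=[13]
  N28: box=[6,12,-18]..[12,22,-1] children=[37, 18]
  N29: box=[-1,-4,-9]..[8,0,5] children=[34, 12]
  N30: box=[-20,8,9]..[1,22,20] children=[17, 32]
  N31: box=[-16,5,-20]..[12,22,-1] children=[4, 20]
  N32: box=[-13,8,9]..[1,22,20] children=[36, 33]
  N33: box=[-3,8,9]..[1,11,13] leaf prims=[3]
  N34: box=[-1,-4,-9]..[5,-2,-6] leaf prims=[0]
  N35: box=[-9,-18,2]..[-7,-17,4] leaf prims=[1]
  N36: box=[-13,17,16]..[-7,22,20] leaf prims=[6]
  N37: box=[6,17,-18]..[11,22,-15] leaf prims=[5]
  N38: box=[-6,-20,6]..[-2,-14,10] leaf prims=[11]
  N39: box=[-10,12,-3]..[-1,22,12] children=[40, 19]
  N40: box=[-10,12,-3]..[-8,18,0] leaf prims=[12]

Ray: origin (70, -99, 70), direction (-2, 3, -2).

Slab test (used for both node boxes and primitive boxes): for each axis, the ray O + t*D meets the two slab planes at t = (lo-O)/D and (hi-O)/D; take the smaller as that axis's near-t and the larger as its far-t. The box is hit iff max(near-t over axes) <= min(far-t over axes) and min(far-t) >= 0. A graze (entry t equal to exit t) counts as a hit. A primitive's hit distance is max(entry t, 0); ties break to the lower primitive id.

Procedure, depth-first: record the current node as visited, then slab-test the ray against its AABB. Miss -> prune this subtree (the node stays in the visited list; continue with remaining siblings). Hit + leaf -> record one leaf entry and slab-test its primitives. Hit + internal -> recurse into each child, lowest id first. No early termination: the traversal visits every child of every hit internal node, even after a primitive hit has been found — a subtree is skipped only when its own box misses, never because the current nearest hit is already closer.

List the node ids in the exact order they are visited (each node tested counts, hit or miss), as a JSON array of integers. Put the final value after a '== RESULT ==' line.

Traverse from the root:
N0 x:[29,45] y:[79/3,121/3] z:[25,45] -> hit [29,121/3], descend [2, 15]
  N2 x:[59/2,42] y:[79/3,35] z:[27,45] -> hit [59/2,35], descend [9, 23]
    N9 x:[31,42] y:[80/3,33] z:[65/2,45] -> hit [65/2,33], descend [8, 29]
      N8 x:[77/2,42] y:[80/3,98/3] z:[87/2,45] -> miss, prune
      N29 x:[31,71/2] y:[95/3,33] z:[65/2,79/2] -> hit [65/2,33], descend [12, 34]
        N12 x:[31,34] y:[97/3,33] z:[65/2,71/2] -> hit [65/2,33], descend [3, 25]
          N3 x:[31,65/2] y:[97/3,33] z:[35,71/2] -> miss, prune
          N25 x:[31,34] y:[97/3,33] z:[65/2,71/2] -> hit [65/2,33] leaf, test {P7@t=65/2}
        N34 x:[65/2,71/2] y:[95/3,97/3] z:[38,79/2] -> miss, prune
    N23 x:[59/2,79/2] y:[79/3,35] z:[27,69/2] -> hit [59/2,69/2], descend [6, 14]
      N6 x:[36,79/2] y:[79/3,85/3] z:[30,34] -> miss, prune
      N14 x:[59/2,39] y:[92/3,35] z:[27,69/2] -> hit [92/3,69/2], descend [24, 26]
        N24 x:[37,39] y:[33,35] z:[27,57/2] -> miss, prune
        N26 x:[59/2,35] y:[92/3,33] z:[29,69/2] -> hit [92/3,33], descend [10, 16]
          N10 x:[34,35] y:[94/3,33] z:[32,69/2] -> miss, prune
          N16 x:[59/2,31] y:[92/3,97/3] z:[29,32] -> hit [92/3,31] leaf, test {P4@t=92/3}
  N15 x:[29,45] y:[104/3,121/3] z:[25,45] -> hit [104/3,121/3], descend [1, 31]
    N1 x:[69/2,45] y:[107/3,121/3] z:[25,73/2] -> hit [107/3,73/2], descend [30, 39]
      N30 x:[69/2,45] y:[107/3,121/3] z:[25,61/2] -> miss, prune
      N39 x:[71/2,40] y:[37,121/3] z:[29,73/2] -> miss, prune
    N31 x:[29,43] y:[104/3,121/3] z:[71/2,45] -> hit [71/2,121/3], descend [4, 20]
      N4 x:[37,43] y:[104/3,38] z:[39,43] -> miss, prune
      N20 x:[29,32] y:[37,121/3] z:[71/2,45] -> miss, prune

Summary -> nodes [0, 2, 9, 8, 29, 12, 3, 25, 34, 23, 6, 14, 24, 26, 10, 16, 15, 1, 30, 39, 31, 4, 20]; box-tests=23; leaf-entries=2; first=P4

== RESULT ==
[0, 2, 9, 8, 29, 12, 3, 25, 34, 23, 6, 14, 24, 26, 10, 16, 15, 1, 30, 39, 31, 4, 20]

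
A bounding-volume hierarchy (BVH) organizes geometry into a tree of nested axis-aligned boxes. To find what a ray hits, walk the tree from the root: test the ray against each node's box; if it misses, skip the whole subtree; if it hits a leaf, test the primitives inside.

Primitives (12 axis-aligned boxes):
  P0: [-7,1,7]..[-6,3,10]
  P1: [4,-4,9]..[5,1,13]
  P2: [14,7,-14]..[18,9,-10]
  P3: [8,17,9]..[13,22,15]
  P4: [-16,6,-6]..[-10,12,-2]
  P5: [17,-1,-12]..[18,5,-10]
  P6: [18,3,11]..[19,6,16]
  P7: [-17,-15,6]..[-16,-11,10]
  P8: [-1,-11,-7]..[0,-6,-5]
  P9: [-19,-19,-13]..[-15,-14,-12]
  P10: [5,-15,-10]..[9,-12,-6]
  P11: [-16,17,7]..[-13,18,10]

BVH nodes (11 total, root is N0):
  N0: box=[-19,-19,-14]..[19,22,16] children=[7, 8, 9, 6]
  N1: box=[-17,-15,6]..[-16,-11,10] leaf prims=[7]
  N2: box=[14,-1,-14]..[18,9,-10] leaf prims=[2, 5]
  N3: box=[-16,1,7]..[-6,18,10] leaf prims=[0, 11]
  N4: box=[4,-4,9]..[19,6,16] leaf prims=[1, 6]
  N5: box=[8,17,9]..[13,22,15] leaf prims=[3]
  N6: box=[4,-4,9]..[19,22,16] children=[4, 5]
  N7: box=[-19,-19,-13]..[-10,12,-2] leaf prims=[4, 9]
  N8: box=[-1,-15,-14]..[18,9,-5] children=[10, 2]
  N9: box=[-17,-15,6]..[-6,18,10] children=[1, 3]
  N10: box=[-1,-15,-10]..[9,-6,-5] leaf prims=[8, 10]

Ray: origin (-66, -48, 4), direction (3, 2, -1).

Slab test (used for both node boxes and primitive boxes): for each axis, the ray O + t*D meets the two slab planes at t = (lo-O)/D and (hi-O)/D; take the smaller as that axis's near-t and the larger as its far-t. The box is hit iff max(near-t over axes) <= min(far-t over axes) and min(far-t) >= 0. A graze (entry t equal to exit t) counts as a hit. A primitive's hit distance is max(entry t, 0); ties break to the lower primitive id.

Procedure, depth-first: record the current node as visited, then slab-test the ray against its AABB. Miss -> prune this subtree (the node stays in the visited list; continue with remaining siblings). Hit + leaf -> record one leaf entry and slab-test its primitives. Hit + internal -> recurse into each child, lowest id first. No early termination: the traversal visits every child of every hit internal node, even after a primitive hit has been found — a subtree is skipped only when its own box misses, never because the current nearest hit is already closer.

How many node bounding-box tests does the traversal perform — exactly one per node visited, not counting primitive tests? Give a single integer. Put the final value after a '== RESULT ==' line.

Traverse from the root:
N0 x:[47/3,85/3] y:[29/2,35] z:[-12,18] -> hit [47/3,18], descend [6, 7, 8, 9]
  N6 x:[70/3,85/3] y:[22,35] z:[-12,-5] -> miss, prune
  N7 x:[47/3,56/3] y:[29/2,30] z:[6,17] -> hit [47/3,17] leaf, test {P4(miss), P9@t=16}
  N8 x:[65/3,28] y:[33/2,57/2] z:[9,18] -> miss, prune
  N9 x:[49/3,20] y:[33/2,33] z:[-6,-2] -> miss, prune

Visited [0, 6, 7, 8, 9]. Tests: 5 box, 1 leaf. Nearest: P9.

== RESULT ==
5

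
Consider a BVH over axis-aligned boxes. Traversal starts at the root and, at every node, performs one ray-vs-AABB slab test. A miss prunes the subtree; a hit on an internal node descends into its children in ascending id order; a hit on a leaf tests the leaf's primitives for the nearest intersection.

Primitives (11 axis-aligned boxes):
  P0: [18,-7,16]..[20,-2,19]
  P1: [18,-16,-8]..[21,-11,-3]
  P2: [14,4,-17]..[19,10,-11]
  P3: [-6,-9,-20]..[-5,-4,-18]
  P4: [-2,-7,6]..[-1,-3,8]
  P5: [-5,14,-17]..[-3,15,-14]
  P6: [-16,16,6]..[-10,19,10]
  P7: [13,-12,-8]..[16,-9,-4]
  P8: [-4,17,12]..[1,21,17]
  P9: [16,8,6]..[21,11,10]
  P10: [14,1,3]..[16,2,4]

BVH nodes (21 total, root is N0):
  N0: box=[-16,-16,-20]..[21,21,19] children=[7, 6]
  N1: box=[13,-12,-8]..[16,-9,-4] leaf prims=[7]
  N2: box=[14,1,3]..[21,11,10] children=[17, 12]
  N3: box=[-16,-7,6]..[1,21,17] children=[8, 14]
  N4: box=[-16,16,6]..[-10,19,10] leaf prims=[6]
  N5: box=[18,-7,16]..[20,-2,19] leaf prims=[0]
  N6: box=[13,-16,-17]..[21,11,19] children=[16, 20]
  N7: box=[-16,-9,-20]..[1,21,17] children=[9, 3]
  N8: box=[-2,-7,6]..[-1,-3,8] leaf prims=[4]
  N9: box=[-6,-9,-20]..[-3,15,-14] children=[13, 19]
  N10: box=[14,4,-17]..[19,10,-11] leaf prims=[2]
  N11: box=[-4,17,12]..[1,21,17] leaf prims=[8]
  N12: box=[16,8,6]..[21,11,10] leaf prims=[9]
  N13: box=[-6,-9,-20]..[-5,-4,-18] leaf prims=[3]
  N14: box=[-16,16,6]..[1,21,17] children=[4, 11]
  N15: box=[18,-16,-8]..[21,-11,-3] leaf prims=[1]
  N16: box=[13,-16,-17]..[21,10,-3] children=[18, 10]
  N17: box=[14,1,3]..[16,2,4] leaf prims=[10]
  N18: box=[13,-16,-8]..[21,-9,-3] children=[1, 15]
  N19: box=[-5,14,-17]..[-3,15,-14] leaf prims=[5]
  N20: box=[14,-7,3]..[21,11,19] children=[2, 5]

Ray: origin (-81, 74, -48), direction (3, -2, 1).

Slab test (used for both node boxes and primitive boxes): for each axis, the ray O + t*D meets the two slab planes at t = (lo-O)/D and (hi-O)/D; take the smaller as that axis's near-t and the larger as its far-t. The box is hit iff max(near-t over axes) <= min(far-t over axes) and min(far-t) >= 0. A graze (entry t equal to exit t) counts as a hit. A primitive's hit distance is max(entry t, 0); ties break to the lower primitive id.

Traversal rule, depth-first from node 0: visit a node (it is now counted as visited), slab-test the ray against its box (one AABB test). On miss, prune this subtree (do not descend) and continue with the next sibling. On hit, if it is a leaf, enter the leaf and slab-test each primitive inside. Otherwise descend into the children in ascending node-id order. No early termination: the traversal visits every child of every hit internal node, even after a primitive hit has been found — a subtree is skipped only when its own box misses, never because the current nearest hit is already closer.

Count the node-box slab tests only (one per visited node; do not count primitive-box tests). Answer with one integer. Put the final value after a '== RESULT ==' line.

Walk:
N0 x:[65/3,34] y:[53/2,45] z:[28,67] -> hit [28,34], descend [6, 7]
  N6 x:[94/3,34] y:[63/2,45] z:[31,67] -> hit [63/2,34], descend [16, 20]
    N16 x:[94/3,34] y:[32,45] z:[31,45] -> hit [32,34], descend [10, 18]
      N10 x:[95/3,100/3] y:[32,35] z:[31,37] -> hit [32,100/3] leaf, test {P2@t=32}
      N18 x:[94/3,34] y:[83/2,45] z:[40,45] -> miss, prune
    N20 x:[95/3,34] y:[63/2,81/2] z:[51,67] -> miss, prune
  N7 x:[65/3,82/3] y:[53/2,83/2] z:[28,65] -> miss, prune

Summary -> nodes [0, 6, 16, 10, 18, 20, 7]; box-tests=7; leaf-entries=1; first=P2

== RESULT ==
7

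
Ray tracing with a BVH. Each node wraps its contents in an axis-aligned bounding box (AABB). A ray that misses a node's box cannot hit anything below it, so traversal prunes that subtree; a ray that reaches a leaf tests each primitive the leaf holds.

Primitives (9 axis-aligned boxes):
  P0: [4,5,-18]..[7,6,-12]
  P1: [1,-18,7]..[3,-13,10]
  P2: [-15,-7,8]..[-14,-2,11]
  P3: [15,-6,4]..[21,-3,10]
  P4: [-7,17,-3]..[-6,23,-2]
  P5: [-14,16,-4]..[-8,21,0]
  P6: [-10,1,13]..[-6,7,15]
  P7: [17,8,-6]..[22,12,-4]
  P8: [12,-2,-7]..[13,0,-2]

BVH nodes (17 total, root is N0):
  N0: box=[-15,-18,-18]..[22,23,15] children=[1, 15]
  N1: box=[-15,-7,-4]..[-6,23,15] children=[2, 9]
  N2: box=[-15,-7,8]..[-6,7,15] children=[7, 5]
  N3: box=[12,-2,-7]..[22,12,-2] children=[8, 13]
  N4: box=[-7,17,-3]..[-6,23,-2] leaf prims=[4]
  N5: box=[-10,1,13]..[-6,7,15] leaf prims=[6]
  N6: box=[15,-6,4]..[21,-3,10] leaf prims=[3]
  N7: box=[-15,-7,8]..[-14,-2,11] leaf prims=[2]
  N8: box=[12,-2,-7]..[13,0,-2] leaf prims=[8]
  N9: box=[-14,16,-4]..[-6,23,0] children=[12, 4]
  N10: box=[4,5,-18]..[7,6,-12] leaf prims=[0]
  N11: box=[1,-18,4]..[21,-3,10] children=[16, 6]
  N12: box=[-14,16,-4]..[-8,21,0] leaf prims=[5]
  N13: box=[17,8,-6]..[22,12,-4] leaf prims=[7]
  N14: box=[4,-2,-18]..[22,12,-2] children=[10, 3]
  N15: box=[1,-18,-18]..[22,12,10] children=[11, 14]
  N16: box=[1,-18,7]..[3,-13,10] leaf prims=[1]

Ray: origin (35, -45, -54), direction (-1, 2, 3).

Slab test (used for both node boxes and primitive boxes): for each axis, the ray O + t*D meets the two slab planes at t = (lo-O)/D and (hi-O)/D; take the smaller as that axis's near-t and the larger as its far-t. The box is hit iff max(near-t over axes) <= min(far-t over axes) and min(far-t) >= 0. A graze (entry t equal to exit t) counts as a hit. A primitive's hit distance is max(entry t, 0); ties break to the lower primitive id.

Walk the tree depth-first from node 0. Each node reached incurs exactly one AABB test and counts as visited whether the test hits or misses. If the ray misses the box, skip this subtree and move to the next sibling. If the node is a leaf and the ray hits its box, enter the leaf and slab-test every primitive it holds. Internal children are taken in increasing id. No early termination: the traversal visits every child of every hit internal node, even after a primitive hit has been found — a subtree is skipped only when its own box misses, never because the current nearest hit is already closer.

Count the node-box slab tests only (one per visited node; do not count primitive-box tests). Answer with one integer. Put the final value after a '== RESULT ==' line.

Walk:
N0 x:[13,50] y:[27/2,34] z:[12,23] -> hit [27/2,23], descend [1, 15]
  N1 x:[41,50] y:[19,34] z:[50/3,23] -> miss, prune
  N15 x:[13,34] y:[27/2,57/2] z:[12,64/3] -> hit [27/2,64/3], descend [11, 14]
    N11 x:[14,34] y:[27/2,21] z:[58/3,64/3] -> hit [58/3,21], descend [6, 16]
      N6 x:[14,20] y:[39/2,21] z:[58/3,64/3] -> hit [39/2,20] leaf, test {P3@t=39/2}
      N16 x:[32,34] y:[27/2,16] z:[61/3,64/3] -> miss, prune
    N14 x:[13,31] y:[43/2,57/2] z:[12,52/3] -> miss, prune

Summary -> nodes [0, 1, 15, 11, 6, 16, 14]; box-tests=7; leaf-entries=1; first=P3

== RESULT ==
7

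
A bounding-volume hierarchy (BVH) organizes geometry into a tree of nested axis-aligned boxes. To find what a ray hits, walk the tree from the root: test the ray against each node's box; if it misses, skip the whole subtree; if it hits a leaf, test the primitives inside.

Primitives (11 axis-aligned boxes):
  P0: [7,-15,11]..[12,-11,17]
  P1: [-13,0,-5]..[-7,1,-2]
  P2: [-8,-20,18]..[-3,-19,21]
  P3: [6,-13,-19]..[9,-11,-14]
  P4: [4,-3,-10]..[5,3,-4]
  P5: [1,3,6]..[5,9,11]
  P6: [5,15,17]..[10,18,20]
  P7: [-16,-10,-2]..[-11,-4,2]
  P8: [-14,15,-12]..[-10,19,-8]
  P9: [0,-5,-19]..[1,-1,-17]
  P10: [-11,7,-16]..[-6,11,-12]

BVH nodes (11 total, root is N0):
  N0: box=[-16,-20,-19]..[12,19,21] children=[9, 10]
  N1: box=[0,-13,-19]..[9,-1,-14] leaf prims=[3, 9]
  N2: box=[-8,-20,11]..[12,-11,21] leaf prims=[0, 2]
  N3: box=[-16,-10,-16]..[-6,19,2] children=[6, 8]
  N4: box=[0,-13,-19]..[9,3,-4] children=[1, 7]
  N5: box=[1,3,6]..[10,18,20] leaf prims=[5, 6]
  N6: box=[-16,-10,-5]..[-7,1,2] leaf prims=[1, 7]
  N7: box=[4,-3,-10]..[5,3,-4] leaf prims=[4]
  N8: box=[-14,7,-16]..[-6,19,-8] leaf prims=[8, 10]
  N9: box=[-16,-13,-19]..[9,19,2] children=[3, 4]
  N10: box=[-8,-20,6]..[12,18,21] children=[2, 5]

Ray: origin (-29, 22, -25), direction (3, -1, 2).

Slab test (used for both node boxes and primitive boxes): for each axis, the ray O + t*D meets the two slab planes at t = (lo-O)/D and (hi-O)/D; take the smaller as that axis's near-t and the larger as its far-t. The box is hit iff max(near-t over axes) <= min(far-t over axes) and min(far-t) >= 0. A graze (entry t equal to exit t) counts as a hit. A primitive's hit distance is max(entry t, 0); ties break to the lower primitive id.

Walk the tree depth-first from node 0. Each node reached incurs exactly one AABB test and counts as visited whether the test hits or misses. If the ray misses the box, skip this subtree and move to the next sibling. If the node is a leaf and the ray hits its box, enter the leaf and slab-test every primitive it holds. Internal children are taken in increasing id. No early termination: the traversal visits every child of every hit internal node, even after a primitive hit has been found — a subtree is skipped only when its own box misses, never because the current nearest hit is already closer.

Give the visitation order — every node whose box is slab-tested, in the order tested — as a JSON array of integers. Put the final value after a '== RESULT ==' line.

Trace the traversal:
N0 x:[13/3,41/3] y:[3,42] z:[3,23] -> hit [13/3,41/3], descend [9, 10]
  N9 x:[13/3,38/3] y:[3,35] z:[3,27/2] -> hit [13/3,38/3], descend [3, 4]
    N3 x:[13/3,23/3] y:[3,32] z:[9/2,27/2] -> hit [9/2,23/3], descend [6, 8]
      N6 x:[13/3,22/3] y:[21,32] z:[10,27/2] -> miss, prune
      N8 x:[5,23/3] y:[3,15] z:[9/2,17/2] -> hit [5,23/3] leaf, test {P8(miss), P10(miss)}
    N4 x:[29/3,38/3] y:[19,35] z:[3,21/2] -> miss, prune
  N10 x:[7,41/3] y:[4,42] z:[31/2,23] -> miss, prune

order=[0, 9, 3, 6, 8, 4, 10]  |boxes|=7  |leaves|=1  hit=miss

== RESULT ==
[0, 9, 3, 6, 8, 4, 10]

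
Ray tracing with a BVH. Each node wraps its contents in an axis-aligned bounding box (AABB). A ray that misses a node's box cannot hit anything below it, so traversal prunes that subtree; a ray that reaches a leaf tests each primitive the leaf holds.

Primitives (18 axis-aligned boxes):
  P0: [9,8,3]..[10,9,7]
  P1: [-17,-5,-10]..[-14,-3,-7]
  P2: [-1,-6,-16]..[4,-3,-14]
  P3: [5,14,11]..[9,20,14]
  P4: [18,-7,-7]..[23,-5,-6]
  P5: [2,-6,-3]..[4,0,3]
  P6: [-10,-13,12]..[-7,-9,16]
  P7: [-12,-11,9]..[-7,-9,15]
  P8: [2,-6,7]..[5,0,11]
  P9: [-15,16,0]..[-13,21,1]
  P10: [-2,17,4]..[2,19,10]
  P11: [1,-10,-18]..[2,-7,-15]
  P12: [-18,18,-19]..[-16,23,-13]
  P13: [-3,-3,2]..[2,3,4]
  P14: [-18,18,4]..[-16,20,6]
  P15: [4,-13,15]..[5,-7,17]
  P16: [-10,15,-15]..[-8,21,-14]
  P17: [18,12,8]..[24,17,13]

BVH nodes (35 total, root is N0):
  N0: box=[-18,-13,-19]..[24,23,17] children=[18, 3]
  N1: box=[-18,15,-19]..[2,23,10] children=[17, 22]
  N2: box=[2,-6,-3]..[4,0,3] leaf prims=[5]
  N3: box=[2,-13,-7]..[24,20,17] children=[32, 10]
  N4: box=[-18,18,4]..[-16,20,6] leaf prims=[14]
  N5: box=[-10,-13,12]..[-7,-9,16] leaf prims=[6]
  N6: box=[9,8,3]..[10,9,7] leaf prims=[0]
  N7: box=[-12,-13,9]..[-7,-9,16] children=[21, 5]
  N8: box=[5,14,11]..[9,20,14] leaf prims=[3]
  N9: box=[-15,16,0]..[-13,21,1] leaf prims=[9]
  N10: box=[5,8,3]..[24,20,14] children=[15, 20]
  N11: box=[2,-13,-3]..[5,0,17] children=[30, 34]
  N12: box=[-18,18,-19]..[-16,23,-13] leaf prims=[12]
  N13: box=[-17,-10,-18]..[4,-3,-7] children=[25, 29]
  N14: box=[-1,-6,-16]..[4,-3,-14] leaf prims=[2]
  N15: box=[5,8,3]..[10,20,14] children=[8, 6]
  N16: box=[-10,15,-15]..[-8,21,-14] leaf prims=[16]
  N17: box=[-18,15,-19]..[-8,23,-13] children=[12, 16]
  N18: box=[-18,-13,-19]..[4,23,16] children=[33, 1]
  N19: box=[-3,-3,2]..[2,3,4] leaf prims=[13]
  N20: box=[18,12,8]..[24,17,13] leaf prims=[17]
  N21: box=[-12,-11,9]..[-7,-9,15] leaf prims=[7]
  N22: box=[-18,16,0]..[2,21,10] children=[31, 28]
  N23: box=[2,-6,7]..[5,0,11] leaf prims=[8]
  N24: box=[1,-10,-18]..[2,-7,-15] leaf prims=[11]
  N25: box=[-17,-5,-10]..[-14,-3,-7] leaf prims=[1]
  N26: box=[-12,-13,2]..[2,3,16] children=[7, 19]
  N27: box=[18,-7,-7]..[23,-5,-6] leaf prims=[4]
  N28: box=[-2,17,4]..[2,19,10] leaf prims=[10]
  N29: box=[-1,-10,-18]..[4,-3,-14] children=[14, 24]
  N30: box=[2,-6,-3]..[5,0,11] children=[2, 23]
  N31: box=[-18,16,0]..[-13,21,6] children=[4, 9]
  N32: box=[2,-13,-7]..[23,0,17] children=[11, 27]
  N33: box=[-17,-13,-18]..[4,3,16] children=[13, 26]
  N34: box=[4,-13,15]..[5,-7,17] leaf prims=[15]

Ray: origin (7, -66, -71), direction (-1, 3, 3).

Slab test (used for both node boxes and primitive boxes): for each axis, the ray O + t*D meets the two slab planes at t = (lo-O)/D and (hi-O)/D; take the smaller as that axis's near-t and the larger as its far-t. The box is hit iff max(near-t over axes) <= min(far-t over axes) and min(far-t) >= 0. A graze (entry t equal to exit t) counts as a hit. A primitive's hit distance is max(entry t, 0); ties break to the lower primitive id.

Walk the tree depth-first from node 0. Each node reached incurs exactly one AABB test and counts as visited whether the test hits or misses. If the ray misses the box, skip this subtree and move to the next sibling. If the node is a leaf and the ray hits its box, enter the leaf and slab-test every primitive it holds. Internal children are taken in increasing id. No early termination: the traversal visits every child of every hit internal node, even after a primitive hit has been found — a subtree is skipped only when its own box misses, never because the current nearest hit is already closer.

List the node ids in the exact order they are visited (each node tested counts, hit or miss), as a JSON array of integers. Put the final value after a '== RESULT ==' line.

Trace the traversal:
N0 x:[-17,25] y:[53/3,89/3] z:[52/3,88/3] -> hit [53/3,25], descend [3, 18]
  N3 x:[-17,5] y:[53/3,86/3] z:[64/3,88/3] -> miss, prune
  N18 x:[3,25] y:[53/3,89/3] z:[52/3,29] -> hit [53/3,25], descend [1, 33]
    N1 x:[5,25] y:[27,89/3] z:[52/3,27] -> miss, prune
    N33 x:[3,24] y:[53/3,23] z:[53/3,29] -> hit [53/3,23], descend [13, 26]
      N13 x:[3,24] y:[56/3,21] z:[53/3,64/3] -> hit [56/3,21], descend [25, 29]
        N25 x:[21,24] y:[61/3,21] z:[61/3,64/3] -> hit [21,21] leaf, test {P1@t=21}
        N29 x:[3,8] y:[56/3,21] z:[53/3,19] -> miss, prune
      N26 x:[5,19] y:[53/3,23] z:[73/3,29] -> miss, prune

9 AABB tests over nodes [0, 3, 18, 1, 33, 13, 25, 29, 26]; 1 leaf entered; closest P1.

== RESULT ==
[0, 3, 18, 1, 33, 13, 25, 29, 26]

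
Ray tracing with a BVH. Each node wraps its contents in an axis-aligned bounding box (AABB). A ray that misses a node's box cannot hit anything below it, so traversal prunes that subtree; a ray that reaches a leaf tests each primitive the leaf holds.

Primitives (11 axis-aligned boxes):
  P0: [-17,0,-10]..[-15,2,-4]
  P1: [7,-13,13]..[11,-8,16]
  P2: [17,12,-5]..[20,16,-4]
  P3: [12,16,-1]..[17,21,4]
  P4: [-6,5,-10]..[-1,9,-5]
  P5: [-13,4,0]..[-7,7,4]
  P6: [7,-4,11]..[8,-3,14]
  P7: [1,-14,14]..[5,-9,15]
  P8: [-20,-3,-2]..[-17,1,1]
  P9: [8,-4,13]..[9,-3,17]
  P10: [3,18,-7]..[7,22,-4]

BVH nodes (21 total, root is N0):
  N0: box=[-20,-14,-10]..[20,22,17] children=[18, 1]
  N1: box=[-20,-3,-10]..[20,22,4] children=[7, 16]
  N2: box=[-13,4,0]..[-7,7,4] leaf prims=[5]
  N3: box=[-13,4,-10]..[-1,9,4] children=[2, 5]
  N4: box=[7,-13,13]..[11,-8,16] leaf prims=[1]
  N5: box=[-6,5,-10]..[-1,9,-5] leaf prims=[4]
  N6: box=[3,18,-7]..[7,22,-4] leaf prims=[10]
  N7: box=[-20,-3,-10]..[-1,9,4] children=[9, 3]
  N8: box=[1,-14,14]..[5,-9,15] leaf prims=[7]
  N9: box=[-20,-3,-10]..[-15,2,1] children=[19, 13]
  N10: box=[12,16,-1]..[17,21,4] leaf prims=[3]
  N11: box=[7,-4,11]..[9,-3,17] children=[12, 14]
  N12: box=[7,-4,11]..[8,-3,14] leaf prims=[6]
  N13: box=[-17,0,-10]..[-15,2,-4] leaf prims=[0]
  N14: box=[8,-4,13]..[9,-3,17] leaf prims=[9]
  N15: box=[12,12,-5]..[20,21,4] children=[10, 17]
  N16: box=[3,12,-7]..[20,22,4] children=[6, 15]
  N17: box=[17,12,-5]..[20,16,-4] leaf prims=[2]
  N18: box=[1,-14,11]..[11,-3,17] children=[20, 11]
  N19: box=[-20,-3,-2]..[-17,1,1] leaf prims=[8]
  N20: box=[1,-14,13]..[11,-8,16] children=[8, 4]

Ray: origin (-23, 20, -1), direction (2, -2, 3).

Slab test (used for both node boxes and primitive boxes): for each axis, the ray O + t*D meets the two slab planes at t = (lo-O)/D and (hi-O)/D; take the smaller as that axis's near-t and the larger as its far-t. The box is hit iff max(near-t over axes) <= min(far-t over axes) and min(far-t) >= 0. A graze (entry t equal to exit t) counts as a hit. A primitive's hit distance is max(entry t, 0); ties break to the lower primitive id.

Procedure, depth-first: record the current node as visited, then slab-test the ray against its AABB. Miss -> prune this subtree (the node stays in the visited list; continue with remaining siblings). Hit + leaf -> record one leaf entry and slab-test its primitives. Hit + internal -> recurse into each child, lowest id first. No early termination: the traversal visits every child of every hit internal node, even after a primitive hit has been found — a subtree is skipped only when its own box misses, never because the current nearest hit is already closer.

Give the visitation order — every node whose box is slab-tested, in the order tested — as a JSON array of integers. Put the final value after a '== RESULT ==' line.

Walk:
N0 x:[3/2,43/2] y:[-1,17] z:[-3,6] -> hit [3/2,6], descend [1, 18]
  N1 x:[3/2,43/2] y:[-1,23/2] z:[-3,5/3] -> hit [3/2,5/3], descend [7, 16]
    N7 x:[3/2,11] y:[11/2,23/2] z:[-3,5/3] -> miss, prune
    N16 x:[13,43/2] y:[-1,4] z:[-2,5/3] -> miss, prune
  N18 x:[12,17] y:[23/2,17] z:[4,6] -> miss, prune

order=[0, 1, 7, 16, 18]  |boxes|=5  |leaves|=0  hit=miss

== RESULT ==
[0, 1, 7, 16, 18]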